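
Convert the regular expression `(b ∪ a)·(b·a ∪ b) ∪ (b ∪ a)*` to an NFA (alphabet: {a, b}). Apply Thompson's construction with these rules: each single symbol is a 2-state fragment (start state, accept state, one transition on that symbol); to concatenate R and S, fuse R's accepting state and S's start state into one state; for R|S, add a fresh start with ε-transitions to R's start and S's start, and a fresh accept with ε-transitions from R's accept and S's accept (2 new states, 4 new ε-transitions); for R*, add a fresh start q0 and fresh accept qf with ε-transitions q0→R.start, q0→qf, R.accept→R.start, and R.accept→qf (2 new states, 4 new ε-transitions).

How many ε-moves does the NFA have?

20

Building bottom-up:
Each of the 7 symbol leaves contributes 0 ε-transitions.
  b ∪ a → 4 ε-transitions
  b·a → 0 ε-transitions
  b·a ∪ b → 4 ε-transitions
  (b ∪ a)·(b·a ∪ b) → 8 ε-transitions
  b ∪ a → 4 ε-transitions
  (b ∪ a)* → 8 ε-transitions
  (b ∪ a)·(b·a ∪ b) ∪ (b ∪ a)* → 20 ε-transitions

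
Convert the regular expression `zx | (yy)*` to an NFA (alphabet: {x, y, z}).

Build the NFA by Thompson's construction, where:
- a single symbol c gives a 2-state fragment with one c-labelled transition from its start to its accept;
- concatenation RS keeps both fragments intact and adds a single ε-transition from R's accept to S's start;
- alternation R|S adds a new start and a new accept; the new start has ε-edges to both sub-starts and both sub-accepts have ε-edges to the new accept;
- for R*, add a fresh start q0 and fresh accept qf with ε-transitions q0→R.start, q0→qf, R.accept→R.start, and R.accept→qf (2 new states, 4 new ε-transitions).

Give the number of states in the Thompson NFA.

12

Bottom-up over the parse tree:
Each of the 4 symbol leaves contributes a 2-state fragment.
  zx : 4 states
  yy : 4 states
  (yy)* : 6 states
  zx | (yy)* : 12 states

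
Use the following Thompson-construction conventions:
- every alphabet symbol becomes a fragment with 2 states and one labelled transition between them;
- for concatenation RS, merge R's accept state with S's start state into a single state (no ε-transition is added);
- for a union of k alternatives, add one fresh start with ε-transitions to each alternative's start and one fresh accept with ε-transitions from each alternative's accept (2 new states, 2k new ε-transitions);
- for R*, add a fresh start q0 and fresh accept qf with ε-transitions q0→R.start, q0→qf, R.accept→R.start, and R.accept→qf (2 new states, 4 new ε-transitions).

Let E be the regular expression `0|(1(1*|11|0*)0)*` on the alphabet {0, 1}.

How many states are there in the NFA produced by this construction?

21

Building bottom-up:
Each of the 7 symbol leaves contributes a 2-state fragment.
  1* : 4 states
  11 : 3 states
  0* : 4 states
  1*|11|0* : 13 states
  1(1*|11|0*)0 : 15 states
  (1(1*|11|0*)0)* : 17 states
  0|(1(1*|11|0*)0)* : 21 states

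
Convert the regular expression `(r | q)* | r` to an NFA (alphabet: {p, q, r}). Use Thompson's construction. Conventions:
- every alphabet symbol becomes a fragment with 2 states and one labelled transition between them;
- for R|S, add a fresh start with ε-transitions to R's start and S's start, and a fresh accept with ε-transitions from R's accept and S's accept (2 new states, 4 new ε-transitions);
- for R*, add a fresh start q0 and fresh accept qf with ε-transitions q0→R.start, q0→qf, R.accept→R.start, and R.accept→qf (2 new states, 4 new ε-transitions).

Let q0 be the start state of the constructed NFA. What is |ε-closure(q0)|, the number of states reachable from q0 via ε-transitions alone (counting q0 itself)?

Work bottom-up. For each fragment F, track |ε-closure(F.start)| and whether F's accept lies in that closure (i.e. whether F accepts ε). A single-symbol fragment has closure size 1 and does not accept ε.
  r | q → new start ε-reaches every alternative's start; none of them accept ε, so the new accept is not reached: |closure| = 1 + 1 + 1 = 3
  (r | q)* → |closure| = 1 (new start) + 3 (body) + 1 (new accept) = 5
  (r | q)* | r → new start ε-reaches every alternative's start; at least one alternative accepts ε, so the union's new accept is reached too: |closure| = 1 + 5 + 1 + 1 = 8

8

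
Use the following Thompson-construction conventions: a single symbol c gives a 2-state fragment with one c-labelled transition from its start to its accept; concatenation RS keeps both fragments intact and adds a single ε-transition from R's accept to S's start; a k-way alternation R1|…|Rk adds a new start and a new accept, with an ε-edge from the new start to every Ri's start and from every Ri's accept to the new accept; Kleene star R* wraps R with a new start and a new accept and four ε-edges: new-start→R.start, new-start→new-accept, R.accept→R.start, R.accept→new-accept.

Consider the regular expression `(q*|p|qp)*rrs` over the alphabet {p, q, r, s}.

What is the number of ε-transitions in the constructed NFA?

18

Recursing over subexpressions:
Each of the 7 symbol leaves contributes 0 ε-transitions.
  q* → 4 ε-transitions
  qp → 1 ε-transition
  q*|p|qp → 11 ε-transitions
  (q*|p|qp)* → 15 ε-transitions
  (q*|p|qp)*rrs → 18 ε-transitions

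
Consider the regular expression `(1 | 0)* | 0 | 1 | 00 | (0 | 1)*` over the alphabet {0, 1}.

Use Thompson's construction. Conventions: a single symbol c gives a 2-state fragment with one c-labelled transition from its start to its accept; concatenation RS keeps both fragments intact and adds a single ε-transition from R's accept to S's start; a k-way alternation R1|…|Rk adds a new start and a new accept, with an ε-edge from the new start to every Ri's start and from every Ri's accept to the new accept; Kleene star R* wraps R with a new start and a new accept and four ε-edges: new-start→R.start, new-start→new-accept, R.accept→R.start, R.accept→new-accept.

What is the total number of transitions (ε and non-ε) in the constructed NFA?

Per subexpression:
Each of the 8 symbol leaves contributes 1 transition (1 symbol, 0 ε).
  1 | 0 → 6 transitions (2 symbol, 4 ε)
  (1 | 0)* → 10 transitions (2 symbol, 8 ε)
  00 → 3 transitions (2 symbol, 1 ε)
  0 | 1 → 6 transitions (2 symbol, 4 ε)
  (0 | 1)* → 10 transitions (2 symbol, 8 ε)
  (1 | 0)* | 0 | 1 | 00 | (0 | 1)* → 35 transitions (8 symbol, 27 ε)

35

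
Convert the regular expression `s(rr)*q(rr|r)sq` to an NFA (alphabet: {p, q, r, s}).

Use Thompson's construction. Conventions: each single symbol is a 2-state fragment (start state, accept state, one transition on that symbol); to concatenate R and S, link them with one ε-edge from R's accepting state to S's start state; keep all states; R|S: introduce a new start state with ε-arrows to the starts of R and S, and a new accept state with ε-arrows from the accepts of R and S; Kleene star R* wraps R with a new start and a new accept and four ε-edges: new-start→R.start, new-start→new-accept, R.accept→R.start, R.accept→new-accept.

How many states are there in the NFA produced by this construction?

22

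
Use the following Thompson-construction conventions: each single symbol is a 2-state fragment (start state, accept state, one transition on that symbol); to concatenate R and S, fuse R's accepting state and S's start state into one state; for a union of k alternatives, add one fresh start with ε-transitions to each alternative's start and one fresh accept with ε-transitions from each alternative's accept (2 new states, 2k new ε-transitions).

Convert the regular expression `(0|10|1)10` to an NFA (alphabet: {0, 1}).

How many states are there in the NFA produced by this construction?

Bottom-up over the parse tree:
Each of the 6 symbol leaves contributes a 2-state fragment.
  10 — 3 states
  0|10|1 — 9 states
  (0|10|1)10 — 11 states

11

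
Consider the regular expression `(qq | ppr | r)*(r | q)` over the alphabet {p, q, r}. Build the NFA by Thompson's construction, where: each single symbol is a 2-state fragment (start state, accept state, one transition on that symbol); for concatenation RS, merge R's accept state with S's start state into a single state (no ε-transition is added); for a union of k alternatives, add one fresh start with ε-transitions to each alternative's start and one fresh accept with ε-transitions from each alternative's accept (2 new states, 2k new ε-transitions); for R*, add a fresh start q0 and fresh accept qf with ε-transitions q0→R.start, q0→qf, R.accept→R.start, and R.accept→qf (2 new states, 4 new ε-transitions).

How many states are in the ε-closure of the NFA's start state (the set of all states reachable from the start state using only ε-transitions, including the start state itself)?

Compute the ε-closure size of each fragment's start state recursively; a symbol fragment's start has no outgoing ε-edge, so its closure is just itself (size 1).
  qq — same as the first factor's closure: C = 1
  ppr — same as the first factor's closure: C = 1
  qq | ppr | r — new start ε-reaches every alternative's start; none of them accept ε, so the new accept is not reached: C = 1 + 1 + 1 + 1 = 4
  (qq | ppr | r)* — new start has ε-edges to the inner start and to the new accept, so C = 2 + 4 = 6
  r | q — C = 1 + 1 + 1 = 3 (the new accept is not ε-reachable since no branch accepts ε)
  (qq | ppr | r)*(r | q) — C = 6 + (3−1) = 8 (closure spills across the concat boundary because the left factor accepts ε)

8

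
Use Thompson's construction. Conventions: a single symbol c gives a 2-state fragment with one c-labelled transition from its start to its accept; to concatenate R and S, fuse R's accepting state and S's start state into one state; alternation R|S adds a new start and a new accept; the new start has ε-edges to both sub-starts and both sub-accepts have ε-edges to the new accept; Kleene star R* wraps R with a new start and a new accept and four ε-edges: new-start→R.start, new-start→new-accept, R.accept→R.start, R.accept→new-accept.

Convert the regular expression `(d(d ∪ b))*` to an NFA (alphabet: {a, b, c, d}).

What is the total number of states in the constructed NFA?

9

Per subexpression:
Each of the 3 symbol leaves contributes a 2-state fragment.
  d ∪ b → 6 states
  d(d ∪ b) → 7 states
  (d(d ∪ b))* → 9 states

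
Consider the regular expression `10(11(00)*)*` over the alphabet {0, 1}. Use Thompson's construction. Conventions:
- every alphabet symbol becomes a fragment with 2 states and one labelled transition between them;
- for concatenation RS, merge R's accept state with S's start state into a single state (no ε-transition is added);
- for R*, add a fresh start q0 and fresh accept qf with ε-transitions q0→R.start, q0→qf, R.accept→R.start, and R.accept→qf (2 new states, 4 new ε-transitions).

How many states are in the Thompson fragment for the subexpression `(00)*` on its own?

5

Fragment for `(00)*`:
Each of the 2 symbol leaves contributes a 2-state fragment.
  00 — 3 states
  (00)* — 5 states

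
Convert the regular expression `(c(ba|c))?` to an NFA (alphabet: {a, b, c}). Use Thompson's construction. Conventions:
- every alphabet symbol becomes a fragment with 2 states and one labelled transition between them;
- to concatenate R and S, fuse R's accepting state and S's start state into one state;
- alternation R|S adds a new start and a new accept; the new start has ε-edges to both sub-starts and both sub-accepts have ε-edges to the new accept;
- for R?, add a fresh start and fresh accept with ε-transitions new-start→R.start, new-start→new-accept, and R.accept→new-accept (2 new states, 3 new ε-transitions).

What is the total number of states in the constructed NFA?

Recursing over subexpressions:
Each of the 4 symbol leaves contributes a 2-state fragment.
  ba → 3 states
  ba|c → 7 states
  c(ba|c) → 8 states
  (c(ba|c))? → 10 states

10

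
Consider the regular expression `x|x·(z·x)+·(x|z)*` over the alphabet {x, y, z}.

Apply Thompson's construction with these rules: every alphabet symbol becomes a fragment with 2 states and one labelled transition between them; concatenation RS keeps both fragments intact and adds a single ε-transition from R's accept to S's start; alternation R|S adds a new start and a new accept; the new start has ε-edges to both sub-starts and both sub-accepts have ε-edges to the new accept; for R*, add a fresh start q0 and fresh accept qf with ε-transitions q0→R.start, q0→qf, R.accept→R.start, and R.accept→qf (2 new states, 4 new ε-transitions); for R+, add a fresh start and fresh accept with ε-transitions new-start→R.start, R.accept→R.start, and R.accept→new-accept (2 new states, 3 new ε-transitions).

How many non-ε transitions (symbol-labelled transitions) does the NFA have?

Per subexpression:
Each of the 6 symbol leaves contributes exactly 1 symbol transition.
  z·x = 2 symbol transitions
  (z·x)+ = 2 symbol transitions
  x|z = 2 symbol transitions
  (x|z)* = 2 symbol transitions
  x·(z·x)+·(x|z)* = 5 symbol transitions
  x|x·(z·x)+·(x|z)* = 6 symbol transitions

6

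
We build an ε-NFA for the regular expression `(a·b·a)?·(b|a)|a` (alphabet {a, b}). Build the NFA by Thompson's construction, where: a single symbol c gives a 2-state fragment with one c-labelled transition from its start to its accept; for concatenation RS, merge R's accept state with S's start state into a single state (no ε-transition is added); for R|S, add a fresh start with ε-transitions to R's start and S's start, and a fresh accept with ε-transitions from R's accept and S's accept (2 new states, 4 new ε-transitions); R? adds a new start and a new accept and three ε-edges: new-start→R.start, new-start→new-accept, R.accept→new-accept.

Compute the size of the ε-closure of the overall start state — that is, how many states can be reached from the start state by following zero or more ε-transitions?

Work bottom-up. For each fragment F, track |ε-closure(F.start)| and whether F's accept lies in that closure (i.e. whether F accepts ε). A single-symbol fragment has closure size 1 and does not accept ε.
  a·b·a → same as the first factor's closure: C = 1
  (a·b·a)? → new start has ε-edges to the inner start and to the new accept, so C = 2 + 1 = 3
  b|a → new start ε-reaches every alternative's start; none of them accept ε, so the new accept is not reached: C = 1 + 1 + 1 = 3
  (a·b·a)?·(b|a) → the left operand accepts ε, so the closure extends into the next operand (the shared merged state is already counted); C = 3 + (3−1) = 5
  (a·b·a)?·(b|a)|a → new start ε-reaches every alternative's start; none of them accept ε, so the new accept is not reached: C = 1 + 5 + 1 = 7

7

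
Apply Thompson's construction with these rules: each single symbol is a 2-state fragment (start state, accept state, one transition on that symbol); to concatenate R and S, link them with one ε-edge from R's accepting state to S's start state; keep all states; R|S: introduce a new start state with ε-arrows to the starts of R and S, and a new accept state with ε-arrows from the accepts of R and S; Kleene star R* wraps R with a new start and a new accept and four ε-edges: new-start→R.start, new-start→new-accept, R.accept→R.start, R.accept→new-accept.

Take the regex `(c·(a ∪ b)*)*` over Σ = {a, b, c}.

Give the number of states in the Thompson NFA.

Building bottom-up:
Each of the 3 symbol leaves contributes a 2-state fragment.
  a ∪ b → 6 states
  (a ∪ b)* → 8 states
  c·(a ∪ b)* → 10 states
  (c·(a ∪ b)*)* → 12 states

12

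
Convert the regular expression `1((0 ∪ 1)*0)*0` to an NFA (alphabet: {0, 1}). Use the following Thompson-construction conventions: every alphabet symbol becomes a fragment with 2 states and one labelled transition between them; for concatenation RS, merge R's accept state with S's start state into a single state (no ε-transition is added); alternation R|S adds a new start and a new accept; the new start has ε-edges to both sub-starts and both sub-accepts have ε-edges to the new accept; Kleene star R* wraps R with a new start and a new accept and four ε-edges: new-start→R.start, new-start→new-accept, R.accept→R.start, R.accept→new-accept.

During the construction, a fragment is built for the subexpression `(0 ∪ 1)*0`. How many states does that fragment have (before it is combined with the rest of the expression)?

9

Fragment for `(0 ∪ 1)*0`:
Each of the 3 symbol leaves contributes a 2-state fragment.
  0 ∪ 1 — 6 states
  (0 ∪ 1)* — 8 states
  (0 ∪ 1)*0 — 9 states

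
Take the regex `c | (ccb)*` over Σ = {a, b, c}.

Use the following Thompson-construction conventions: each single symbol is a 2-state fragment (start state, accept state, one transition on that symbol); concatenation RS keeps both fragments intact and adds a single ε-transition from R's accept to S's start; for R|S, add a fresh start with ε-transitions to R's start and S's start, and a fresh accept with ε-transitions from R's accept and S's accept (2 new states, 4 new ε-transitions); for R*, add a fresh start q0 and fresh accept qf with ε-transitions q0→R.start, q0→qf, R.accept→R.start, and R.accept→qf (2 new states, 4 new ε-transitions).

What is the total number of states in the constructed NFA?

12

Per subexpression:
Each of the 4 symbol leaves contributes a 2-state fragment.
  ccb : 6 states
  (ccb)* : 8 states
  c | (ccb)* : 12 states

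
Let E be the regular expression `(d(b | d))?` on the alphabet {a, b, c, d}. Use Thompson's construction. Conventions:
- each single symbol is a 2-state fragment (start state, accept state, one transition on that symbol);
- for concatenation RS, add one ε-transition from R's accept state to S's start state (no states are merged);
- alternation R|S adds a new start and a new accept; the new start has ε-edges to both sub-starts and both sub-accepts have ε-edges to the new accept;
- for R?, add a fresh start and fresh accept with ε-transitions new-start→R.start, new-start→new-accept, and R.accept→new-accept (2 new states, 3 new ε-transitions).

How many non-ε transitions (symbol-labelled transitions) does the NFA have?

Recursing over subexpressions:
Each of the 3 symbol leaves contributes exactly 1 symbol transition.
  b | d — 2 symbol transitions
  d(b | d) — 3 symbol transitions
  (d(b | d))? — 3 symbol transitions

3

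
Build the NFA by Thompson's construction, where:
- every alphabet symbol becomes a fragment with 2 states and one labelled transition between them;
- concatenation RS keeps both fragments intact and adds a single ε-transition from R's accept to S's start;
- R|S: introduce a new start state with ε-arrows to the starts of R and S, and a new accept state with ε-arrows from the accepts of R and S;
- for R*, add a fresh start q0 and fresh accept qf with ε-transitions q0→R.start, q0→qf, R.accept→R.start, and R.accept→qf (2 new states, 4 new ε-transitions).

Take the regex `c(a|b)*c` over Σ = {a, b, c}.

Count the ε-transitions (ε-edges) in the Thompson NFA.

By structural recursion:
Each of the 4 symbol leaves contributes 0 ε-transitions.
  a|b — 4 ε-transitions
  (a|b)* — 8 ε-transitions
  c(a|b)*c — 10 ε-transitions

10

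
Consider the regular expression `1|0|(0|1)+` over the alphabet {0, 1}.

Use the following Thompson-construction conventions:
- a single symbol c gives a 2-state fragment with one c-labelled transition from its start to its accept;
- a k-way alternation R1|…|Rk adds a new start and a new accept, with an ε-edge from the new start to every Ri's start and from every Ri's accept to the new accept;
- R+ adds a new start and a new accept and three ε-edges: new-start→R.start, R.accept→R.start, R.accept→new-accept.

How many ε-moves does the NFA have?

Bottom-up over the parse tree:
Each of the 4 symbol leaves contributes 0 ε-transitions.
  0|1 : 4 ε-transitions
  (0|1)+ : 7 ε-transitions
  1|0|(0|1)+ : 13 ε-transitions

13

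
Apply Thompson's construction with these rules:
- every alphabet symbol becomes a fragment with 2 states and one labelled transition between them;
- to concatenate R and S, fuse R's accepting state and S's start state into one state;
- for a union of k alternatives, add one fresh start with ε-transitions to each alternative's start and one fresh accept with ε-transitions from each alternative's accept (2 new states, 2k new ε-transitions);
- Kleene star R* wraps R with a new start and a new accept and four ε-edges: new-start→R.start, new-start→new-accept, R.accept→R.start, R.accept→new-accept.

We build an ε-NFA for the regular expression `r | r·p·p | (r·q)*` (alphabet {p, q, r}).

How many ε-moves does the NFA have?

Per subexpression:
Each of the 6 symbol leaves contributes 0 ε-transitions.
  r·p·p : 0 ε-transitions
  r·q : 0 ε-transitions
  (r·q)* : 4 ε-transitions
  r | r·p·p | (r·q)* : 10 ε-transitions

10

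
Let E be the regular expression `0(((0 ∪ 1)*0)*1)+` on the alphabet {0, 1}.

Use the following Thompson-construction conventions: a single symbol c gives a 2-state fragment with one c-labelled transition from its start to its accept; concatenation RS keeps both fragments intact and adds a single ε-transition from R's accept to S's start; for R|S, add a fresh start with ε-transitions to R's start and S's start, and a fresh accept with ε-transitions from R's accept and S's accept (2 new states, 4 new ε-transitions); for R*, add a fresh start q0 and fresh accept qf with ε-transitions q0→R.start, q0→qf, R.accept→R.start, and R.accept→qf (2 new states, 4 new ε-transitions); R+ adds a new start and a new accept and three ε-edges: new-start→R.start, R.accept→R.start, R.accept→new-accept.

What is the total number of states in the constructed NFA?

18

Building bottom-up:
Each of the 5 symbol leaves contributes a 2-state fragment.
  0 ∪ 1 → 6 states
  (0 ∪ 1)* → 8 states
  (0 ∪ 1)*0 → 10 states
  ((0 ∪ 1)*0)* → 12 states
  ((0 ∪ 1)*0)*1 → 14 states
  (((0 ∪ 1)*0)*1)+ → 16 states
  0(((0 ∪ 1)*0)*1)+ → 18 states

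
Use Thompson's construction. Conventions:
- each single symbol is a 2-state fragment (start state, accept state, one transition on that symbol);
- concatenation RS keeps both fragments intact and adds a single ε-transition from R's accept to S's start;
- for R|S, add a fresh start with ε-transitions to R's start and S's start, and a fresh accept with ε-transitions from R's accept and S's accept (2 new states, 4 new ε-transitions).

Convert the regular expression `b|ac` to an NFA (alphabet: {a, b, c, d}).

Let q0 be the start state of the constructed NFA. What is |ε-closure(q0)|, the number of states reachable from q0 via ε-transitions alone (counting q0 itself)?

Work bottom-up. For each fragment F, track |ε-closure(F.start)| and whether F's accept lies in that closure (i.e. whether F accepts ε). A single-symbol fragment has closure size 1 and does not accept ε.
  ac → same as the first factor's closure: C = 1
  b|ac → new start ε-reaches every alternative's start; none of them accept ε, so the new accept is not reached: C = 1 + 1 + 1 = 3

3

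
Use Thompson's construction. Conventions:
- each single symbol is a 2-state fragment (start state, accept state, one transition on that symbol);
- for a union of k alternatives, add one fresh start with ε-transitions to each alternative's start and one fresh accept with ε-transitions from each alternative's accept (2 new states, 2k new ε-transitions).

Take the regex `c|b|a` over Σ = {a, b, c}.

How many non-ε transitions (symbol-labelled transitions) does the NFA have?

Recursing over subexpressions:
Each of the 3 symbol leaves contributes exactly 1 symbol transition.
  c|b|a : 3 symbol transitions

3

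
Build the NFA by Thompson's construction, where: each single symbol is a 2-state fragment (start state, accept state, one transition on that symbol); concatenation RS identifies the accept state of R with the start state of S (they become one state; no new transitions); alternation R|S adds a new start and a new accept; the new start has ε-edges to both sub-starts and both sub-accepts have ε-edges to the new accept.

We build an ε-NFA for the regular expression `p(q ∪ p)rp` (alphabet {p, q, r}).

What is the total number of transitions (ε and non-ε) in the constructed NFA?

9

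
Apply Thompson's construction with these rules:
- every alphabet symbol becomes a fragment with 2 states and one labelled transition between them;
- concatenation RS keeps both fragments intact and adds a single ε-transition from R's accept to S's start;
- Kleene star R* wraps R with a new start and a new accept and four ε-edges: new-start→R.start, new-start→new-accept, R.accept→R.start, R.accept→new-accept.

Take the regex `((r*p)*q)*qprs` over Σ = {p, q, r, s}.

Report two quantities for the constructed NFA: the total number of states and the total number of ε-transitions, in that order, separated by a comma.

20, 18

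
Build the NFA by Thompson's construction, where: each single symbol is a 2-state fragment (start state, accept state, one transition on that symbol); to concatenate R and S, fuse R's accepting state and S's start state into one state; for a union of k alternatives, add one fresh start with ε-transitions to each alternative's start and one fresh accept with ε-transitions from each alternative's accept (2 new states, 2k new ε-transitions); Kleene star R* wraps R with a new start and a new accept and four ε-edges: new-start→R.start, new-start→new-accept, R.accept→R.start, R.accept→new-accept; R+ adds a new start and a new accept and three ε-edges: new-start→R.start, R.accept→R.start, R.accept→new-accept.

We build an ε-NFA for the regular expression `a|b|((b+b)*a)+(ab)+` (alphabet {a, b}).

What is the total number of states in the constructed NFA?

20

Building bottom-up:
Each of the 7 symbol leaves contributes a 2-state fragment.
  b+ : 4 states
  b+b : 5 states
  (b+b)* : 7 states
  (b+b)*a : 8 states
  ((b+b)*a)+ : 10 states
  ab : 3 states
  (ab)+ : 5 states
  ((b+b)*a)+(ab)+ : 14 states
  a|b|((b+b)*a)+(ab)+ : 20 states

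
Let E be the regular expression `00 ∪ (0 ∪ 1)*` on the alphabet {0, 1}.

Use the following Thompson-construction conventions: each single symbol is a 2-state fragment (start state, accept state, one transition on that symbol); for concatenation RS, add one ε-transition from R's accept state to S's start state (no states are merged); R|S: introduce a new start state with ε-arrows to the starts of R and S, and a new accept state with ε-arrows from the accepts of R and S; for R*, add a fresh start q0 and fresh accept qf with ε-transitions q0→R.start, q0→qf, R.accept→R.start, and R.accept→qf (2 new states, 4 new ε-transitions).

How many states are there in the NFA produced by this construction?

14

By structural recursion:
Each of the 4 symbol leaves contributes a 2-state fragment.
  00 : 4 states
  0 ∪ 1 : 6 states
  (0 ∪ 1)* : 8 states
  00 ∪ (0 ∪ 1)* : 14 states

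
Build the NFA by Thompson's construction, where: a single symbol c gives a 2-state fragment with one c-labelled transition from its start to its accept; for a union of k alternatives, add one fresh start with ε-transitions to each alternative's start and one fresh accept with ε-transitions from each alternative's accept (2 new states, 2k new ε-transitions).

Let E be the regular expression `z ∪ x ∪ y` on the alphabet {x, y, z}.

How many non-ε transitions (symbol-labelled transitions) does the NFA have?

By structural recursion:
Each of the 3 symbol leaves contributes exactly 1 symbol transition.
  z ∪ x ∪ y : 3 symbol transitions

3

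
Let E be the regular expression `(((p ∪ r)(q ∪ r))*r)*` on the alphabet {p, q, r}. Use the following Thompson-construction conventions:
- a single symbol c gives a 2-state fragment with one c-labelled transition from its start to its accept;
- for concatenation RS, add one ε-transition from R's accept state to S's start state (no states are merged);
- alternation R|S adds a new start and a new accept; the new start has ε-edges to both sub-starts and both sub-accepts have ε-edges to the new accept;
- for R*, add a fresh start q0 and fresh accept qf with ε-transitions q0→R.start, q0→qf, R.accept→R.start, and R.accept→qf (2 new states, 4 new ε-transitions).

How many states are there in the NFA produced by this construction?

18

By structural recursion:
Each of the 5 symbol leaves contributes a 2-state fragment.
  p ∪ r = 6 states
  q ∪ r = 6 states
  (p ∪ r)(q ∪ r) = 12 states
  ((p ∪ r)(q ∪ r))* = 14 states
  ((p ∪ r)(q ∪ r))*r = 16 states
  (((p ∪ r)(q ∪ r))*r)* = 18 states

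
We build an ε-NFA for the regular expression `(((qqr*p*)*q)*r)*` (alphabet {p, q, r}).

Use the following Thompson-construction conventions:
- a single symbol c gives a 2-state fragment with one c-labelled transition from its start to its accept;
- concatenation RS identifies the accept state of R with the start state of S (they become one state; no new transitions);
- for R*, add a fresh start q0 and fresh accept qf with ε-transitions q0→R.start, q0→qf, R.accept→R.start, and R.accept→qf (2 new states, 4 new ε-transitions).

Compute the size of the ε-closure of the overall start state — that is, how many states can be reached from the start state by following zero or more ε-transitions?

7

Work bottom-up. For each fragment F, track |ε-closure(F.start)| and whether F's accept lies in that closure (i.e. whether F accepts ε). A single-symbol fragment has closure size 1 and does not accept ε.
  r* → the star's fresh start ε-reaches both the body's start and the fresh accept: C = 2 + 1 = 3
  p* → new start has ε-edges to the inner start and to the new accept, so C = 2 + 1 = 3
  qqr*p* → same as the first factor's closure: C = 1
  (qqr*p*)* → the star's fresh start ε-reaches both the body's start and the fresh accept: C = 2 + 1 = 3
  (qqr*p*)*q → the left operand accepts ε, so the closure extends into the next operand (the shared merged state is already counted); C = 3 + (1−1) = 3
  ((qqr*p*)*q)* → C = 1 (new start) + 3 (body) + 1 (new accept) = 5
  ((qqr*p*)*q)*r → the left operand accepts ε, so the closure extends into the next operand (the shared merged state is already counted); C = 5 + (1−1) = 5
  (((qqr*p*)*q)*r)* → new start has ε-edges to the inner start and to the new accept, so C = 2 + 5 = 7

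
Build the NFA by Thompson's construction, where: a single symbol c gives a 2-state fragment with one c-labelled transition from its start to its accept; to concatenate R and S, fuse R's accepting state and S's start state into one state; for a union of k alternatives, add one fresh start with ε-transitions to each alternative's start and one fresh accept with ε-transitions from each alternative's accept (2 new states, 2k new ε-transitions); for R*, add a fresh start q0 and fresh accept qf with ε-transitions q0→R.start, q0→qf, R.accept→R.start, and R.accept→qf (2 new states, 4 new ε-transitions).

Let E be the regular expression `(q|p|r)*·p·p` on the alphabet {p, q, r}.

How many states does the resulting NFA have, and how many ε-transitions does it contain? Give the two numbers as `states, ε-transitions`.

12, 10

Per subexpression:
Each of the 5 symbol leaves contributes 2 states and 0 ε-transitions.
  q|p|r = 8 states, 6 ε-transitions
  (q|p|r)* = 10 states, 10 ε-transitions
  (q|p|r)*·p·p = 12 states, 10 ε-transitions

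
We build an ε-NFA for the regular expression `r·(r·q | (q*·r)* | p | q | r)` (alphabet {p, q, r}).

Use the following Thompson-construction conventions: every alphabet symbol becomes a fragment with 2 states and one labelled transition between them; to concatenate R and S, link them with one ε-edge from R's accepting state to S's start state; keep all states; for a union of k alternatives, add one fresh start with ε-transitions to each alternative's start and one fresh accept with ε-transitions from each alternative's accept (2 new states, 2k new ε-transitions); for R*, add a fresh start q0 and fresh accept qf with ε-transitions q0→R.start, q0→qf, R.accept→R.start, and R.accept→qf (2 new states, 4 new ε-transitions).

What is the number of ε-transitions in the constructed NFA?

21

Per subexpression:
Each of the 8 symbol leaves contributes 0 ε-transitions.
  r·q : 1 ε-transition
  q* : 4 ε-transitions
  q*·r : 5 ε-transitions
  (q*·r)* : 9 ε-transitions
  r·q | (q*·r)* | p | q | r : 20 ε-transitions
  r·(r·q | (q*·r)* | p | q | r) : 21 ε-transitions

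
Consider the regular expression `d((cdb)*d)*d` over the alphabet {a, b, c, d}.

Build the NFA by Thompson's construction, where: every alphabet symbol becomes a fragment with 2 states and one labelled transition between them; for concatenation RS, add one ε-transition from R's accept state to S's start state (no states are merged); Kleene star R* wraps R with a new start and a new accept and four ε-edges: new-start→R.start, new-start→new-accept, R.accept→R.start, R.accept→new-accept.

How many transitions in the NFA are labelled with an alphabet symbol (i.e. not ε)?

6

Building bottom-up:
Each of the 6 symbol leaves contributes exactly 1 symbol transition.
  cdb — 3 symbol transitions
  (cdb)* — 3 symbol transitions
  (cdb)*d — 4 symbol transitions
  ((cdb)*d)* — 4 symbol transitions
  d((cdb)*d)*d — 6 symbol transitions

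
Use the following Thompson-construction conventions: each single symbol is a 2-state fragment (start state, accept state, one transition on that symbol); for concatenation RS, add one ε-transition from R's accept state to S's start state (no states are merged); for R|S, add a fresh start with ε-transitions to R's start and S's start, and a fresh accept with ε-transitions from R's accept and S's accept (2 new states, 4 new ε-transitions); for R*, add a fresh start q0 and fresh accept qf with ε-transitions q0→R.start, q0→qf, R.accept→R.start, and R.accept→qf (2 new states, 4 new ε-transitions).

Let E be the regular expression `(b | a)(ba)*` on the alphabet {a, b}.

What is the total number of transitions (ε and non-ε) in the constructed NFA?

14

Recursing over subexpressions:
Each of the 4 symbol leaves contributes 1 transition (1 symbol, 0 ε).
  b | a : 6 transitions (2 symbol, 4 ε)
  ba : 3 transitions (2 symbol, 1 ε)
  (ba)* : 7 transitions (2 symbol, 5 ε)
  (b | a)(ba)* : 14 transitions (4 symbol, 10 ε)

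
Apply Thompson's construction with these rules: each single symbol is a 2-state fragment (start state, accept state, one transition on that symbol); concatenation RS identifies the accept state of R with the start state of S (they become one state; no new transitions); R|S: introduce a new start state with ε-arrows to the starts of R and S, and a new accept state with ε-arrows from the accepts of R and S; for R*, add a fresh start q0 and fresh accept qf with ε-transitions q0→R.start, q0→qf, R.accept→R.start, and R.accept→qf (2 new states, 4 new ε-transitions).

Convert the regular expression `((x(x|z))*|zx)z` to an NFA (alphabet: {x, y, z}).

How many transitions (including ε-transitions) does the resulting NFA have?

18

Per subexpression:
Each of the 6 symbol leaves contributes 1 transition (1 symbol, 0 ε).
  x|z → 6 transitions (2 symbol, 4 ε)
  x(x|z) → 7 transitions (3 symbol, 4 ε)
  (x(x|z))* → 11 transitions (3 symbol, 8 ε)
  zx → 2 transitions (2 symbol, 0 ε)
  (x(x|z))*|zx → 17 transitions (5 symbol, 12 ε)
  ((x(x|z))*|zx)z → 18 transitions (6 symbol, 12 ε)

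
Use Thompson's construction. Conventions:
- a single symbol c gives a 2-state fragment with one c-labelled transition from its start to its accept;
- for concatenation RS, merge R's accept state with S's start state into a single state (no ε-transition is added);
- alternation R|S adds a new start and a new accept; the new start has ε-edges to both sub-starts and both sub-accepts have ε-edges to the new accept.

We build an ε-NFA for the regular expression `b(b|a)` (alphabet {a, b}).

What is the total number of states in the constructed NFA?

7

By structural recursion:
Each of the 3 symbol leaves contributes a 2-state fragment.
  b|a : 6 states
  b(b|a) : 7 states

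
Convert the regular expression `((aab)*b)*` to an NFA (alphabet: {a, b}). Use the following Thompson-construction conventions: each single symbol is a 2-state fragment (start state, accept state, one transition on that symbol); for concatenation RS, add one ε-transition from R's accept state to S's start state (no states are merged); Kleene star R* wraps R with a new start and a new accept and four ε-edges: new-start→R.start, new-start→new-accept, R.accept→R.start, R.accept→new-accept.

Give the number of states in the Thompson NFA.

Bottom-up over the parse tree:
Each of the 4 symbol leaves contributes a 2-state fragment.
  aab → 6 states
  (aab)* → 8 states
  (aab)*b → 10 states
  ((aab)*b)* → 12 states

12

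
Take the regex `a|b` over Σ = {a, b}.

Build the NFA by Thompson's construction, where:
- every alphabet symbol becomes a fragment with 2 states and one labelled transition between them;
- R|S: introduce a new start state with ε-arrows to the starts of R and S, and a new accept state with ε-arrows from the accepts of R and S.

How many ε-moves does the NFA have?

4

Per subexpression:
Each of the 2 symbol leaves contributes 0 ε-transitions.
  a|b : 4 ε-transitions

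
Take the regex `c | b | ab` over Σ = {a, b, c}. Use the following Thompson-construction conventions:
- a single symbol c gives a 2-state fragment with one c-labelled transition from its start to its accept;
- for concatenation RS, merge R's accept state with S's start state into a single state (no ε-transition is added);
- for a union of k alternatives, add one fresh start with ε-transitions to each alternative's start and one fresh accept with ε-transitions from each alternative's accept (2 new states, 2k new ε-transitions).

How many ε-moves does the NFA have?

6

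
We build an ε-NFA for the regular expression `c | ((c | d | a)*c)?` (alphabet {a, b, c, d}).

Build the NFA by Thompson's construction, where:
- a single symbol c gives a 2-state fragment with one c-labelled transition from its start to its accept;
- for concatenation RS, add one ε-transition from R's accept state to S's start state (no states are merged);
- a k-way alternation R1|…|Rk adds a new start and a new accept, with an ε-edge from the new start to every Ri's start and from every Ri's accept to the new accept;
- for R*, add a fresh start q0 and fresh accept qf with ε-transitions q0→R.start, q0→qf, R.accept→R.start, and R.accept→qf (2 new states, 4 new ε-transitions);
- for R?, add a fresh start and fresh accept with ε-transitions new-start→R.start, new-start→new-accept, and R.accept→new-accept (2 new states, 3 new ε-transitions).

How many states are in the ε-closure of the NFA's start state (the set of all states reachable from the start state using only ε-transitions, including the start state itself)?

Work bottom-up. For each fragment F, track |ε-closure(F.start)| and whether F's accept lies in that closure (i.e. whether F accepts ε). A single-symbol fragment has closure size 1 and does not accept ε.
  c | d | a : new start ε-reaches every alternative's start; none of them accept ε, so the new accept is not reached: |ε-closure| = 1 + 1 + 1 + 1 = 4
  (c | d | a)* : |ε-closure| = 1 (new start) + 4 (body) + 1 (new accept) = 6
  (c | d | a)*c : |ε-closure| = 6 + 1 = 7 (closure spills across the concat boundary because the left factor accepts ε)
  ((c | d | a)*c)? : new start has ε-edges to the inner start and to the new accept, so |ε-closure| = 2 + 7 = 9
  c | ((c | d | a)*c)? : |ε-closure| = 1 (new start) + (1 + 9) + 1 (new accept, since some branch ε-reaches its own accept) = 12

12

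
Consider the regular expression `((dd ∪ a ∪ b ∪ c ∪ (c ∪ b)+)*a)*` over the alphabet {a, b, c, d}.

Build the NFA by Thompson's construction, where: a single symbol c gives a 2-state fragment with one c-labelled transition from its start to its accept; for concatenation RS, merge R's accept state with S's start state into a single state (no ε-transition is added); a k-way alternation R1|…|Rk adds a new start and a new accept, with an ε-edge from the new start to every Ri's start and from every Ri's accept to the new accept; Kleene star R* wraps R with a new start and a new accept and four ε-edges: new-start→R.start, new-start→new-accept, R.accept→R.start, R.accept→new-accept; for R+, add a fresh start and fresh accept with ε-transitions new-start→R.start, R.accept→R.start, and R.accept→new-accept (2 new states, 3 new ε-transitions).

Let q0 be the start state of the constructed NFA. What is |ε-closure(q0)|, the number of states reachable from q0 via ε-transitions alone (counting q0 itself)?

Let C(F) = |ε-closure(F.start)| within fragment F, and note whether F accepts ε. Symbol fragments have C = 1 and do not accept ε. Then:
  dd → |closure| equals the left operand's closure size = 1 (its accept is not ε-reachable, so the closure stops there)
  c ∪ b → new start ε-reaches every alternative's start; none of them accept ε, so the new accept is not reached: |closure| = 1 + 1 + 1 = 3
  (c ∪ b)+ → |closure| = 1 + 3 = 4 (the body doesn't accept ε, so the new accept is not reached)
  dd ∪ a ∪ b ∪ c ∪ (c ∪ b)+ → new start ε-reaches every alternative's start; none of them accept ε, so the new accept is not reached: |closure| = 1 + 1 + 1 + 1 + 1 + 4 = 9
  (dd ∪ a ∪ b ∪ c ∪ (c ∪ b)+)* → |closure| = 1 (new start) + 9 (body) + 1 (new accept) = 11
  (dd ∪ a ∪ b ∪ c ∪ (c ∪ b)+)*a → the left operand accepts ε, so the closure extends into the next operand (the shared merged state is already counted); |closure| = 11 + (1−1) = 11
  ((dd ∪ a ∪ b ∪ c ∪ (c ∪ b)+)*a)* → the star's fresh start ε-reaches both the body's start and the fresh accept: |closure| = 2 + 11 = 13

13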